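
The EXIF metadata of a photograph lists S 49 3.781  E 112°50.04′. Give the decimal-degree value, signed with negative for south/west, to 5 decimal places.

Latitude: 49 + 3.781/60 = 49.063017
S → negative
Longitude: 50.04′ = 0.834000°; total 112.834000
E ⇒ keep positive

-49.06302, 112.83400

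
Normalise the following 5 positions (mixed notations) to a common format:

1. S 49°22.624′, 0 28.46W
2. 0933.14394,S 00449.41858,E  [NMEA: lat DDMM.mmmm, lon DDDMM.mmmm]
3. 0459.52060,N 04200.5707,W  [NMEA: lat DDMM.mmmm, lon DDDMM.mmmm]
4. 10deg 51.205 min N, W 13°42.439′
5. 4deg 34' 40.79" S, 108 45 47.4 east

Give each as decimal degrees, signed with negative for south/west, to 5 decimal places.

1. -49.37707, -0.47433
2. -9.55240, 4.82364
3. 4.99201, -42.00951
4. 10.85342, -13.70732
5. -4.57800, 108.76317

Point 1:
  Lat: 22.624′ = 0.377067°; total 49.377067
  S → negative
  Longitude: 0 + 28.46/60 = 0.474333
  W → negative
Point 2:
  φ: split at 2 digits → 09° and 33.14394′; 9 + 33.14394/60 = 9.552399
  S ⇒ negate
  Longitude: degrees = first 3 digits = 4, minutes = 49.41858; 4 + 49.41858/60 = 4.823643
  E ⇒ keep positive
Point 3:
  Lat: degrees = first 2 digits = 4, minutes = 59.5206; 4 + 59.5206/60 = 4.992010
  N ⇒ keep positive
  Lon: split at 3 digits → 042° and 0.5707′; 42 + 0.5707/60 = 42.009512
  hemisphere W, so the sign is −
Point 4:
  Latitude: 51.205′ = 0.853417°; total 10.853417
  N ⇒ keep positive
  Longitude: 13 + 42.439/60 = 13.707317
  W ⇒ negate
Point 5:
  φ: 34′ + 40.79″ = 34.67983′; 4 + 34.67983/60 = 4.577997
  S → negative
  Lon: 108° + 45/60 + 47.4/3600 = 108 + 0.750000 + 0.013167 = 108.763167
  E → positive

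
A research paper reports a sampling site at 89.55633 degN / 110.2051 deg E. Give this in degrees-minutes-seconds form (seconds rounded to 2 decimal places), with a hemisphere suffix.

89°33′22.79″ N, 110°12′18.36″ E

Lat: 0.556330 × 60 = 33.37980′ → 33′, remainder × 60 = 22.7880″
λ: whole degrees 110; 12.30600′ → 12′ and 18.3600″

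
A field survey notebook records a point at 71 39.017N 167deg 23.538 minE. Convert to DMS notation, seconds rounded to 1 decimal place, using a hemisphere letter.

φ: fractional minutes 0.01700 × 60 = 1.020″
λ: 23.53800′ → 23′ and 0.53800 × 60 = 32.280″

71°39′1.0″ N, 167°23′32.3″ E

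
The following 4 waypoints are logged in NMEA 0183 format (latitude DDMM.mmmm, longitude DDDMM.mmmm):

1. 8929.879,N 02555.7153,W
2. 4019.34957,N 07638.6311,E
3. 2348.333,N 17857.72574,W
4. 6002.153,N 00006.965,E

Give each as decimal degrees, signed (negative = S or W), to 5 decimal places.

Point 1:
  Lat: degrees = first 2 digits = 89, minutes = 29.879; 89 + 29.879/60 = 89.497983
  N → positive
  λ: degrees = first 3 digits = 25, minutes = 55.7153; 25 + 55.7153/60 = 25.928588
  W → negative
Point 2:
  φ: degrees = first 2 digits = 40, minutes = 19.34957; 40 + 19.34957/60 = 40.322493
  N → positive
  Lon: degrees = first 3 digits = 76, minutes = 38.6311; 76 + 38.6311/60 = 76.643852
  E → positive
Point 3:
  Lat: split at 2 digits → 23° and 48.333′; 23 + 48.333/60 = 23.805550
  N → positive
  λ: split at 3 digits → 178° and 57.72574′; 178 + 57.72574/60 = 178.962096
  hemisphere W, so the sign is −
Point 4:
  Lat: split at 2 digits → 60° and 2.153′; 60 + 2.153/60 = 60.035883
  N ⇒ keep positive
  Lon: degrees = first 3 digits = 0, minutes = 6.965; 0 + 6.965/60 = 0.116083
  E ⇒ keep positive

1. 89.49798, -25.92859
2. 40.32249, 76.64385
3. 23.80555, -178.96210
4. 60.03588, 0.11608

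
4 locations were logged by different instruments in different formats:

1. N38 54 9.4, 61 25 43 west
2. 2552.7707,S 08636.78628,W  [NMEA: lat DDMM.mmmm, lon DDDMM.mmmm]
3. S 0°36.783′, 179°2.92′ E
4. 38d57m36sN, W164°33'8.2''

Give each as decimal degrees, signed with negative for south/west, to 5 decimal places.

1. 38.90261, -61.42861
2. -25.87951, -86.61310
3. -0.61305, 179.04867
4. 38.96000, -164.55228

Point 1:
  Lat: 38° + 54/60 + 9.4/3600 = 38 + 0.900000 + 0.002611 = 38.902611
  N ⇒ keep positive
  Longitude: 25′ + 43″ = 25.71667′; 61 + 25.71667/60 = 61.428611
  W ⇒ negate
Point 2:
  Latitude: split at 2 digits → 25° and 52.7707′; 25 + 52.7707/60 = 25.879512
  S ⇒ negate
  Lon: split at 3 digits → 086° and 36.78628′; 86 + 36.78628/60 = 86.613105
  hemisphere W, so the sign is −
Point 3:
  Lat: 36.783′ = 0.613050°; total 0.613050
  hemisphere S, so the sign is −
  λ: 2.92′ = 0.048667°; total 179.048667
  E ⇒ keep positive
Point 4:
  Lat: 38 + 57/60 + 36/3600 = 38.960000
  N ⇒ keep positive
  Longitude: 164° + 33/60 + 8.2/3600 = 164 + 0.550000 + 0.002278 = 164.552278
  W ⇒ negate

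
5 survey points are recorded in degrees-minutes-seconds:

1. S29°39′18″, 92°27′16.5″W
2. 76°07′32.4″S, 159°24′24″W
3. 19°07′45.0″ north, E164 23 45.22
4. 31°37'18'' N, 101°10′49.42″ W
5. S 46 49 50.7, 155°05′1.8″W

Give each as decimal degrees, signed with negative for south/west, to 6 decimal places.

1. -29.655000, -92.454583
2. -76.125667, -159.406667
3. 19.129167, 164.395894
4. 31.621667, -101.180394
5. -46.830750, -155.083833

Point 1:
  φ: 39′ + 18″ = 39.30000′; 29 + 39.30000/60 = 29.6550000
  S ⇒ negate
  Longitude: 27′ + 16.5″ = 27.27500′; 92 + 27.27500/60 = 92.4545833
  hemisphere W, so the sign is −
Point 2:
  Latitude: 76 + 7/60 + 32.4/3600 = 76.1256667
  S ⇒ negate
  Longitude: 159 + 24/60 + 24/3600 = 159.4066667
  W → negative
Point 3:
  Latitude: 7′ + 45″ = 7.75000′; 19 + 7.75000/60 = 19.1291667
  N ⇒ keep positive
  λ: 164° + 23/60 + 45.22/3600 = 164 + 0.383333 + 0.012561 = 164.3958944
  E ⇒ keep positive
Point 4:
  Lat: 31° + 37/60 + 18/3600 = 31 + 0.616667 + 0.005000 = 31.6216667
  N → positive
  λ: 101° + 10/60 + 49.42/3600 = 101 + 0.166667 + 0.013728 = 101.1803944
  hemisphere W, so the sign is −
Point 5:
  φ: 46 + 49/60 + 50.7/3600 = 46.8307500
  S → negative
  Longitude: 5′ + 1.8″ = 5.03000′; 155 + 5.03000/60 = 155.0838333
  W ⇒ negate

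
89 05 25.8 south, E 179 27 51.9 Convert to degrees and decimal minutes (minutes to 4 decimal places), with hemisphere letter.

89° 5.4300′ S, 179° 27.8650′ E

φ: 5 + 25.8/60 = 5.430000′
Longitude: seconds/60 = 0.86500; minutes = 27 + 0.86500 = 27.865000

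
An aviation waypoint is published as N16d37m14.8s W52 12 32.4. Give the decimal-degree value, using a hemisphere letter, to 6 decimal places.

16.620778° N, 52.209000° W

Latitude: 37′ + 14.8″ = 37.24667′; 16 + 37.24667/60 = 16.6207778
Lon: 12′ + 32.4″ = 12.54000′; 52 + 12.54000/60 = 52.2090000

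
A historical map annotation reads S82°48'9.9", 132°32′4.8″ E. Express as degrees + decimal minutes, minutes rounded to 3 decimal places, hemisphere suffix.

φ: 48 + 9.9/60 = 48.16500′
λ: 32 + 4.8/60 = 32.08000′

82° 48.165′ S, 132° 32.080′ E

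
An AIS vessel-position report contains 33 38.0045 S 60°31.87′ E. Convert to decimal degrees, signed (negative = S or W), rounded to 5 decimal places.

φ: 38.0045′ = 0.633408°; total 33.633408
S → negative
λ: 60 + 31.87/60 = 60.531167
E → positive

-33.63341, 60.53117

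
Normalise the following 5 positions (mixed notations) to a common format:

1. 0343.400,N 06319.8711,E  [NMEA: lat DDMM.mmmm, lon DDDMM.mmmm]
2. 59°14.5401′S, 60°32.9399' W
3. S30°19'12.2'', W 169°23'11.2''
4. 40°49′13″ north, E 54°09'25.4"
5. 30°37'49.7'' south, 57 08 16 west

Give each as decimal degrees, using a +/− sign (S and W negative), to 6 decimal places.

1. 3.723333, 63.331185
2. -59.242335, -60.548998
3. -30.320056, -169.386444
4. 40.820278, 54.157056
5. -30.630472, -57.137778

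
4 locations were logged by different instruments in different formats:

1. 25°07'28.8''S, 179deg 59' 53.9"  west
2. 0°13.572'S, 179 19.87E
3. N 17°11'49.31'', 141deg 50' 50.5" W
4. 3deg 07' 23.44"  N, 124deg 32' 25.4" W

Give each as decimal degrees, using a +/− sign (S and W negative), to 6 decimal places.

Point 1:
  φ: 25° + 7/60 + 28.8/3600 = 25 + 0.116667 + 0.008000 = 25.1246667
  S ⇒ negate
  Lon: 179 + 59/60 + 53.9/3600 = 179.9983056
  W ⇒ negate
Point 2:
  Lat: 0 + 13.572/60 = 0.2262000
  hemisphere S, so the sign is −
  λ: 179 + 19.87/60 = 179.3311667
  E ⇒ keep positive
Point 3:
  φ: 17 + 11/60 + 49.31/3600 = 17.1970306
  N → positive
  Lon: 141° + 50/60 + 50.5/3600 = 141 + 0.833333 + 0.014028 = 141.8473611
  hemisphere W, so the sign is −
Point 4:
  Latitude: 7′ + 23.44″ = 7.39067′; 3 + 7.39067/60 = 3.1231778
  N → positive
  Lon: 124° + 32/60 + 25.4/3600 = 124 + 0.533333 + 0.007056 = 124.5403889
  hemisphere W, so the sign is −

1. -25.124667, -179.998306
2. -0.226200, 179.331167
3. 17.197031, -141.847361
4. 3.123178, -124.540389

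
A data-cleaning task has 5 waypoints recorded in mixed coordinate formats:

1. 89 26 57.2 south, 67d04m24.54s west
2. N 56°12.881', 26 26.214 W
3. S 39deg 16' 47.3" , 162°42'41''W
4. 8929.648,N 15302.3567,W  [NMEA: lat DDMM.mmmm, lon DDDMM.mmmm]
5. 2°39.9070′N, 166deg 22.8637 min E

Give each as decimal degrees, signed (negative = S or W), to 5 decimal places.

Point 1:
  Lat: 89 + 26/60 + 57.2/3600 = 89.449222
  S → negative
  Longitude: 4′ + 24.54″ = 4.40900′; 67 + 4.40900/60 = 67.073483
  W → negative
Point 2:
  φ: 12.881′ = 0.214683°; total 56.214683
  N ⇒ keep positive
  Longitude: 26.214′ = 0.436900°; total 26.436900
  W ⇒ negate
Point 3:
  φ: 16′ + 47.3″ = 16.78833′; 39 + 16.78833/60 = 39.279806
  S → negative
  Lon: 42′ + 41″ = 42.68333′; 162 + 42.68333/60 = 162.711389
  W ⇒ negate
Point 4:
  Latitude: degrees = first 2 digits = 89, minutes = 29.648; 89 + 29.648/60 = 89.494133
  N → positive
  λ: degrees = first 3 digits = 153, minutes = 2.3567; 153 + 2.3567/60 = 153.039278
  W ⇒ negate
Point 5:
  φ: 39.907′ = 0.665117°; total 2.665117
  N → positive
  Lon: 22.8637′ = 0.381062°; total 166.381062
  E ⇒ keep positive

1. -89.44922, -67.07348
2. 56.21468, -26.43690
3. -39.27981, -162.71139
4. 89.49413, -153.03928
5. 2.66512, 166.38106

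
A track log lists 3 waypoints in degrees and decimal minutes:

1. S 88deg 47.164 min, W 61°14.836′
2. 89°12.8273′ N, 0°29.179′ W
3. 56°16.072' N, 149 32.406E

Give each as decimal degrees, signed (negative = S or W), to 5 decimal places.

1. -88.78607, -61.24727
2. 89.21379, -0.48632
3. 56.26787, 149.54010

Point 1:
  Lat: 88 + 47.164/60 = 88.786067
  S → negative
  λ: 14.836′ = 0.247267°; total 61.247267
  W → negative
Point 2:
  φ: 89 + 12.8273/60 = 89.213788
  N → positive
  Longitude: 29.179′ = 0.486317°; total 0.486317
  W ⇒ negate
Point 3:
  Lat: 16.072′ = 0.267867°; total 56.267867
  N → positive
  Lon: 149 + 32.406/60 = 149.540100
  E ⇒ keep positive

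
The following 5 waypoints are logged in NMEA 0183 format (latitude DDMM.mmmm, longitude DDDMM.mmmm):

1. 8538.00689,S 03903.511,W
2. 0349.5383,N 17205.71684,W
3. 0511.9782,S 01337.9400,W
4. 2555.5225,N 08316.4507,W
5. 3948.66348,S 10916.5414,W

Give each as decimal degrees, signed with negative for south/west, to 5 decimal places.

Point 1:
  Lat: degrees = first 2 digits = 85, minutes = 38.00689; 85 + 38.00689/60 = 85.633448
  S → negative
  Lon: degrees = first 3 digits = 39, minutes = 3.511; 39 + 3.511/60 = 39.058517
  W → negative
Point 2:
  φ: split at 2 digits → 03° and 49.5383′; 3 + 49.5383/60 = 3.825638
  N → positive
  Longitude: split at 3 digits → 172° and 5.71684′; 172 + 5.71684/60 = 172.095281
  W → negative
Point 3:
  Lat: degrees = first 2 digits = 5, minutes = 11.9782; 5 + 11.9782/60 = 5.199637
  S ⇒ negate
  Lon: split at 3 digits → 013° and 37.94′; 13 + 37.94/60 = 13.632333
  hemisphere W, so the sign is −
Point 4:
  φ: degrees = first 2 digits = 25, minutes = 55.5225; 25 + 55.5225/60 = 25.925375
  N ⇒ keep positive
  Lon: degrees = first 3 digits = 83, minutes = 16.4507; 83 + 16.4507/60 = 83.274178
  hemisphere W, so the sign is −
Point 5:
  Latitude: split at 2 digits → 39° and 48.66348′; 39 + 48.66348/60 = 39.811058
  hemisphere S, so the sign is −
  Lon: split at 3 digits → 109° and 16.5414′; 109 + 16.5414/60 = 109.275690
  W → negative

1. -85.63345, -39.05852
2. 3.82564, -172.09528
3. -5.19964, -13.63233
4. 25.92538, -83.27418
5. -39.81106, -109.27569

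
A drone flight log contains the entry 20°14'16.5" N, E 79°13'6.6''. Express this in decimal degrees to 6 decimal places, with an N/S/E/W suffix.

20.237917° N, 79.218500° E

Lat: 20 + 14/60 + 16.5/3600 = 20.2379167
λ: 13′ + 6.6″ = 13.11000′; 79 + 13.11000/60 = 79.2185000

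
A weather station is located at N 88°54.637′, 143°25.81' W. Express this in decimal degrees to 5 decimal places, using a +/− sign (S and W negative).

Lat: 88 + 54.637/60 = 88.910617
N ⇒ keep positive
Lon: 143 + 25.81/60 = 143.430167
W → negative

88.91062, -143.43017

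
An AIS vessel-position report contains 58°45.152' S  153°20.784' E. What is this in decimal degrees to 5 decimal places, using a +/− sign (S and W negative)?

φ: 45.152′ = 0.752533°; total 58.752533
hemisphere S, so the sign is −
Longitude: 153 + 20.784/60 = 153.346400
E → positive

-58.75253, 153.34640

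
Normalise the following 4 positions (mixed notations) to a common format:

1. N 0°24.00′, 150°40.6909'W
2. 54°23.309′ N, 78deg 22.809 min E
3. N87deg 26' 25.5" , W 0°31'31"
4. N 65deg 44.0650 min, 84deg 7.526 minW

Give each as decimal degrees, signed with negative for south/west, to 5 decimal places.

Point 1:
  Lat: 0 + 24/60 = 0.400000
  N → positive
  Lon: 150 + 40.6909/60 = 150.678182
  hemisphere W, so the sign is −
Point 2:
  φ: 23.309′ = 0.388483°; total 54.388483
  N ⇒ keep positive
  λ: 22.809′ = 0.380150°; total 78.380150
  E ⇒ keep positive
Point 3:
  φ: 87° + 26/60 + 25.5/3600 = 87 + 0.433333 + 0.007083 = 87.440417
  N → positive
  λ: 0° + 31/60 + 31/3600 = 0 + 0.516667 + 0.008611 = 0.525278
  W ⇒ negate
Point 4:
  Lat: 44.065′ = 0.734417°; total 65.734417
  N → positive
  Longitude: 84 + 7.526/60 = 84.125433
  hemisphere W, so the sign is −

1. 0.40000, -150.67818
2. 54.38848, 78.38015
3. 87.44042, -0.52528
4. 65.73442, -84.12543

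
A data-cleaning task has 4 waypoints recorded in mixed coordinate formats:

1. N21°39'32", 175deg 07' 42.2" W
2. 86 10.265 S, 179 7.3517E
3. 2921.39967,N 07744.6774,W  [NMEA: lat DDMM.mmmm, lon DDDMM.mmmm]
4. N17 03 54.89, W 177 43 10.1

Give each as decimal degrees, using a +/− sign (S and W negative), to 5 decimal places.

1. 21.65889, -175.12839
2. -86.17108, 179.12253
3. 29.35666, -77.74462
4. 17.06525, -177.71947

Point 1:
  φ: 21° + 39/60 + 32/3600 = 21 + 0.650000 + 0.008889 = 21.658889
  N → positive
  Lon: 7′ + 42.2″ = 7.70333′; 175 + 7.70333/60 = 175.128389
  W ⇒ negate
Point 2:
  φ: 10.265′ = 0.171083°; total 86.171083
  hemisphere S, so the sign is −
  Longitude: 7.3517′ = 0.122528°; total 179.122528
  E → positive
Point 3:
  Lat: degrees = first 2 digits = 29, minutes = 21.39967; 29 + 21.39967/60 = 29.356661
  N ⇒ keep positive
  Longitude: split at 3 digits → 077° and 44.6774′; 77 + 44.6774/60 = 77.744623
  W → negative
Point 4:
  Latitude: 3′ + 54.89″ = 3.91483′; 17 + 3.91483/60 = 17.065247
  N → positive
  Lon: 177° + 43/60 + 10.1/3600 = 177 + 0.716667 + 0.002806 = 177.719472
  W ⇒ negate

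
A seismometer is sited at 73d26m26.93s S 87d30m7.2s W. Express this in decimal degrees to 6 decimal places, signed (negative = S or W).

-73.440814, -87.502000

Lat: 26′ + 26.93″ = 26.44883′; 73 + 26.44883/60 = 73.4408139
S → negative
λ: 87 + 30/60 + 7.2/3600 = 87.5020000
hemisphere W, so the sign is −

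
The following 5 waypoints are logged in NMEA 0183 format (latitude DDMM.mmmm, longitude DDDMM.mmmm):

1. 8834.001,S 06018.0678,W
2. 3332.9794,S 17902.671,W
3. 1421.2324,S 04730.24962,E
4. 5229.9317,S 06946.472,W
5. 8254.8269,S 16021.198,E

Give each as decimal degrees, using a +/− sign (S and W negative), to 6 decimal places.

1. -88.566683, -60.301130
2. -33.549657, -179.044517
3. -14.353873, 47.504160
4. -52.498862, -69.774533
5. -82.913782, 160.353300

Point 1:
  Lat: split at 2 digits → 88° and 34.001′; 88 + 34.001/60 = 88.5666833
  S → negative
  λ: split at 3 digits → 060° and 18.0678′; 60 + 18.0678/60 = 60.3011300
  W → negative
Point 2:
  Lat: split at 2 digits → 33° and 32.9794′; 33 + 32.9794/60 = 33.5496567
  hemisphere S, so the sign is −
  Longitude: degrees = first 3 digits = 179, minutes = 2.671; 179 + 2.671/60 = 179.0445167
  W → negative
Point 3:
  φ: split at 2 digits → 14° and 21.2324′; 14 + 21.2324/60 = 14.3538733
  S → negative
  λ: split at 3 digits → 047° and 30.24962′; 47 + 30.24962/60 = 47.5041603
  E ⇒ keep positive
Point 4:
  φ: degrees = first 2 digits = 52, minutes = 29.9317; 52 + 29.9317/60 = 52.4988617
  hemisphere S, so the sign is −
  Longitude: degrees = first 3 digits = 69, minutes = 46.472; 69 + 46.472/60 = 69.7745333
  W ⇒ negate
Point 5:
  Lat: split at 2 digits → 82° and 54.8269′; 82 + 54.8269/60 = 82.9137817
  hemisphere S, so the sign is −
  Lon: split at 3 digits → 160° and 21.198′; 160 + 21.198/60 = 160.3533000
  E ⇒ keep positive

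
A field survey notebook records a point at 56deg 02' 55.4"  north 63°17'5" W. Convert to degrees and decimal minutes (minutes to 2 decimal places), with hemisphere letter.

56° 2.92′ N, 63° 17.08′ W

Lat: 2 + 55.4/60 = 2.9233′
Lon: 17 + 5/60 = 17.0833′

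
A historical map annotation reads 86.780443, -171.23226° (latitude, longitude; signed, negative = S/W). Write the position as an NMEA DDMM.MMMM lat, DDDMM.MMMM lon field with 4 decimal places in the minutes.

8646.8266,N / 17113.9356,W

Lat: 86° + 0.780443 × 60 = 86° 46.826580′
Longitude is negative → W; |value| = 171.232260
Lon: minutes = (171.232260 − 171) × 60 = 13.935600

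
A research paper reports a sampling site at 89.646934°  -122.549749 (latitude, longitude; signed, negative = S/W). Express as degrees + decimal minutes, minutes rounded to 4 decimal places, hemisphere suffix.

Lat: fractional part 0.646934 → 38.816040 minutes
Longitude is negative → W; |value| = 122.549749
Lon: 122° + 0.549749 × 60 = 122° 32.984940′

89° 38.8160′ N, 122° 32.9849′ W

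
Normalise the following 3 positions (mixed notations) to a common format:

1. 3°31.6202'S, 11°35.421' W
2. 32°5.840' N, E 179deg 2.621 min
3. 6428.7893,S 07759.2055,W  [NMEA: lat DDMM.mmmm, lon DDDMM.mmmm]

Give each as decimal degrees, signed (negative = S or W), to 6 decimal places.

Point 1:
  Lat: 31.6202′ = 0.527003°; total 3.5270033
  S ⇒ negate
  Longitude: 11 + 35.421/60 = 11.5903500
  hemisphere W, so the sign is −
Point 2:
  φ: 32 + 5.84/60 = 32.0973333
  N ⇒ keep positive
  Longitude: 2.621′ = 0.043683°; total 179.0436833
  E → positive
Point 3:
  φ: split at 2 digits → 64° and 28.7893′; 64 + 28.7893/60 = 64.4798217
  S → negative
  λ: degrees = first 3 digits = 77, minutes = 59.2055; 77 + 59.2055/60 = 77.9867583
  W → negative

1. -3.527003, -11.590350
2. 32.097333, 179.043683
3. -64.479822, -77.986758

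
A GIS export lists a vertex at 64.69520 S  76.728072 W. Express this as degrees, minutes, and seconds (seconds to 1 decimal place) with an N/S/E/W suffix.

Lat: 0.695200° → 41.71200′; 0.71200 × 60 = 42.720″
Longitude: 0.728072 × 60 = 43.68432′ → 43′, remainder × 60 = 41.059″

64°41′42.7″ S, 76°43′41.1″ W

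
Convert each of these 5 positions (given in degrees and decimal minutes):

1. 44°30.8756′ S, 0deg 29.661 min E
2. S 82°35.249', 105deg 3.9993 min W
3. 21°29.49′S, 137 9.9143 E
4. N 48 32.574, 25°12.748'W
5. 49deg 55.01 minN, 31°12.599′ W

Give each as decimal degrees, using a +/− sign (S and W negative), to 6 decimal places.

Point 1:
  Latitude: 30.8756′ = 0.514593°; total 44.5145933
  S ⇒ negate
  Longitude: 0 + 29.661/60 = 0.4943500
  E → positive
Point 2:
  Lat: 82 + 35.249/60 = 82.5874833
  S → negative
  Lon: 3.9993′ = 0.066655°; total 105.0666550
  W ⇒ negate
Point 3:
  Latitude: 21 + 29.49/60 = 21.4915000
  hemisphere S, so the sign is −
  Longitude: 9.9143′ = 0.165238°; total 137.1652383
  E ⇒ keep positive
Point 4:
  Latitude: 48 + 32.574/60 = 48.5429000
  N → positive
  Longitude: 12.748′ = 0.212467°; total 25.2124667
  W ⇒ negate
Point 5:
  Lat: 49 + 55.01/60 = 49.9168333
  N → positive
  Longitude: 12.599′ = 0.209983°; total 31.2099833
  W → negative

1. -44.514593, 0.494350
2. -82.587483, -105.066655
3. -21.491500, 137.165238
4. 48.542900, -25.212467
5. 49.916833, -31.209983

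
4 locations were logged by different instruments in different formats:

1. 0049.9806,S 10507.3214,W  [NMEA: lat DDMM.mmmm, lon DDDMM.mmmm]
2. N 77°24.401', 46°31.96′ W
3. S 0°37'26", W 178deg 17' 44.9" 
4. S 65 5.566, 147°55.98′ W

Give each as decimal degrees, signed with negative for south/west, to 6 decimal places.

1. -0.833010, -105.122023
2. 77.406683, -46.532667
3. -0.623889, -178.295806
4. -65.092767, -147.933000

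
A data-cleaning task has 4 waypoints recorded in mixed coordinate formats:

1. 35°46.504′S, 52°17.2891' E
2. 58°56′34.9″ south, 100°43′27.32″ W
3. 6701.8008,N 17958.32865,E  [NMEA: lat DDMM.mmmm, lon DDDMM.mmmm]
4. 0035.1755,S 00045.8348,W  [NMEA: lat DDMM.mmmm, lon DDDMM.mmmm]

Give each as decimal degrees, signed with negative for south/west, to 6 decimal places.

1. -35.775067, 52.288152
2. -58.943028, -100.724256
3. 67.030013, 179.972144
4. -0.586258, -0.763913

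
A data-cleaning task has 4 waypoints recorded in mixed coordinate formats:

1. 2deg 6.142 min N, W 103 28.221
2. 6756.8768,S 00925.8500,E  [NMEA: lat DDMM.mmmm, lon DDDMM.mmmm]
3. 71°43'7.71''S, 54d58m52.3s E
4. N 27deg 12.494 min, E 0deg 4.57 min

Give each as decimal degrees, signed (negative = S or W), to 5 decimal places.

Point 1:
  φ: 6.142′ = 0.102367°; total 2.102367
  N → positive
  Longitude: 28.221′ = 0.470350°; total 103.470350
  hemisphere W, so the sign is −
Point 2:
  φ: degrees = first 2 digits = 67, minutes = 56.8768; 67 + 56.8768/60 = 67.947947
  hemisphere S, so the sign is −
  λ: degrees = first 3 digits = 9, minutes = 25.85; 9 + 25.85/60 = 9.430833
  E → positive
Point 3:
  Latitude: 71° + 43/60 + 7.71/3600 = 71 + 0.716667 + 0.002142 = 71.718808
  S ⇒ negate
  Longitude: 54 + 58/60 + 52.3/3600 = 54.981194
  E ⇒ keep positive
Point 4:
  Lat: 12.494′ = 0.208233°; total 27.208233
  N → positive
  Lon: 0 + 4.57/60 = 0.076167
  E ⇒ keep positive

1. 2.10237, -103.47035
2. -67.94795, 9.43083
3. -71.71881, 54.98119
4. 27.20823, 0.07617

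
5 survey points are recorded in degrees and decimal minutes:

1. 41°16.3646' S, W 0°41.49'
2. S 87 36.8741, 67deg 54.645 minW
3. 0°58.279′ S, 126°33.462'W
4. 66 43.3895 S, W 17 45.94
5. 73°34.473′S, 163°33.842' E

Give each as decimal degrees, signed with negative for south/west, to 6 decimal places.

1. -41.272743, -0.691500
2. -87.614568, -67.910750
3. -0.971317, -126.557700
4. -66.723158, -17.765667
5. -73.574550, 163.564033

Point 1:
  Latitude: 16.3646′ = 0.272743°; total 41.2727433
  S ⇒ negate
  Lon: 41.49′ = 0.691500°; total 0.6915000
  W → negative
Point 2:
  Lat: 87 + 36.8741/60 = 87.6145683
  hemisphere S, so the sign is −
  Longitude: 54.645′ = 0.910750°; total 67.9107500
  hemisphere W, so the sign is −
Point 3:
  φ: 58.279′ = 0.971317°; total 0.9713167
  hemisphere S, so the sign is −
  Lon: 126 + 33.462/60 = 126.5577000
  W → negative
Point 4:
  Lat: 43.3895′ = 0.723158°; total 66.7231583
  S ⇒ negate
  λ: 17 + 45.94/60 = 17.7656667
  W → negative
Point 5:
  Latitude: 34.473′ = 0.574550°; total 73.5745500
  S → negative
  λ: 33.842′ = 0.564033°; total 163.5640333
  E → positive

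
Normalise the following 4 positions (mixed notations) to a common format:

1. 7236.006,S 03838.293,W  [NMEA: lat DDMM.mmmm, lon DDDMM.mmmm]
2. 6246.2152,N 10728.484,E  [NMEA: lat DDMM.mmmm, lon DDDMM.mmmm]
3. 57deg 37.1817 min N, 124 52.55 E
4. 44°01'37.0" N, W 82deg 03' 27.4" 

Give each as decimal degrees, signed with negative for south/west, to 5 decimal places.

Point 1:
  Latitude: degrees = first 2 digits = 72, minutes = 36.006; 72 + 36.006/60 = 72.600100
  S → negative
  λ: degrees = first 3 digits = 38, minutes = 38.293; 38 + 38.293/60 = 38.638217
  W → negative
Point 2:
  φ: split at 2 digits → 62° and 46.2152′; 62 + 46.2152/60 = 62.770253
  N ⇒ keep positive
  Lon: split at 3 digits → 107° and 28.484′; 107 + 28.484/60 = 107.474733
  E ⇒ keep positive
Point 3:
  φ: 57 + 37.1817/60 = 57.619695
  N → positive
  λ: 52.55′ = 0.875833°; total 124.875833
  E → positive
Point 4:
  φ: 1′ + 37″ = 1.61667′; 44 + 1.61667/60 = 44.026944
  N → positive
  Longitude: 82° + 3/60 + 27.4/3600 = 82 + 0.050000 + 0.007611 = 82.057611
  W → negative

1. -72.60010, -38.63822
2. 62.77025, 107.47473
3. 57.61970, 124.87583
4. 44.02694, -82.05761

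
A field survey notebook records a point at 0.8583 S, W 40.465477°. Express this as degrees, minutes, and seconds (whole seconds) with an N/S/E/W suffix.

0°51′30″ S, 40°27′56″ W

φ: 0.858300° → 51.49800′; 0.49800 × 60 = 29.88″
Lon: whole degrees 40; 27.92862′ → 27′ and 55.72″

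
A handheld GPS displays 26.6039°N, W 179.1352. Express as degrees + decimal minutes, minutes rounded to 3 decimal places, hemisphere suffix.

φ: minutes = (26.603900 − 26) × 60 = 36.23400
Longitude: 179° + 0.135200 × 60 = 179° 8.11200′

26° 36.234′ N, 179° 8.112′ W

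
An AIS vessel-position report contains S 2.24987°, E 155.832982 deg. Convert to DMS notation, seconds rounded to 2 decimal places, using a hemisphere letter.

2°14′59.53″ S, 155°49′58.74″ E

φ: 0.249870° → 14.99220′; 0.99220 × 60 = 59.5320″
Lon: whole degrees 155; 49.97892′ → 49′ and 58.7352″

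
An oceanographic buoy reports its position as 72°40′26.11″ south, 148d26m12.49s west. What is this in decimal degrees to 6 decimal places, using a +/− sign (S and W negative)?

-72.673919, -148.436803

Latitude: 72° + 40/60 + 26.11/3600 = 72 + 0.666667 + 0.007253 = 72.6739194
hemisphere S, so the sign is −
λ: 148° + 26/60 + 12.49/3600 = 148 + 0.433333 + 0.003469 = 148.4368028
W → negative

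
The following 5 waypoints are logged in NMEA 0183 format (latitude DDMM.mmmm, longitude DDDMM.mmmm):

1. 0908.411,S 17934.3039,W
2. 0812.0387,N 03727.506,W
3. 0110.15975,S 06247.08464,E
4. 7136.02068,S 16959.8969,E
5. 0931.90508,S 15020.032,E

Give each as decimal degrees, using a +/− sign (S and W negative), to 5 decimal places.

1. -9.14018, -179.57173
2. 8.20065, -37.45843
3. -1.16933, 62.78474
4. -71.60034, 169.99828
5. -9.53175, 150.33387

Point 1:
  φ: split at 2 digits → 09° and 8.411′; 9 + 8.411/60 = 9.140183
  S ⇒ negate
  Lon: degrees = first 3 digits = 179, minutes = 34.3039; 179 + 34.3039/60 = 179.571732
  hemisphere W, so the sign is −
Point 2:
  φ: degrees = first 2 digits = 8, minutes = 12.0387; 8 + 12.0387/60 = 8.200645
  N → positive
  Lon: degrees = first 3 digits = 37, minutes = 27.506; 37 + 27.506/60 = 37.458433
  W → negative
Point 3:
  φ: split at 2 digits → 01° and 10.15975′; 1 + 10.15975/60 = 1.169329
  S → negative
  Longitude: degrees = first 3 digits = 62, minutes = 47.08464; 62 + 47.08464/60 = 62.784744
  E ⇒ keep positive
Point 4:
  Latitude: split at 2 digits → 71° and 36.02068′; 71 + 36.02068/60 = 71.600345
  S → negative
  λ: degrees = first 3 digits = 169, minutes = 59.8969; 169 + 59.8969/60 = 169.998282
  E ⇒ keep positive
Point 5:
  Lat: split at 2 digits → 09° and 31.90508′; 9 + 31.90508/60 = 9.531751
  S → negative
  Longitude: split at 3 digits → 150° and 20.032′; 150 + 20.032/60 = 150.333867
  E ⇒ keep positive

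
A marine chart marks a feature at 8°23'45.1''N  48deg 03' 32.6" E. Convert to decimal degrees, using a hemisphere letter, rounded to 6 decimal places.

8.395861° N, 48.059056° E

Latitude: 8 + 23/60 + 45.1/3600 = 8.3958611
Lon: 3′ + 32.6″ = 3.54333′; 48 + 3.54333/60 = 48.0590556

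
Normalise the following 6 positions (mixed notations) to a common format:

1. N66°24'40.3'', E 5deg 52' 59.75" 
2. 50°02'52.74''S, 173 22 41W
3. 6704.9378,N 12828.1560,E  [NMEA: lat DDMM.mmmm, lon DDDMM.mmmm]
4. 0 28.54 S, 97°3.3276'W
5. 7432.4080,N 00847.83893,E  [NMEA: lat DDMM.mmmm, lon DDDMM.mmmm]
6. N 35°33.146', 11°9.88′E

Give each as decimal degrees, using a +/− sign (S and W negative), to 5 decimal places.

1. 66.41119, 5.88326
2. -50.04798, -173.37806
3. 67.08230, 128.46927
4. -0.47567, -97.05546
5. 74.54013, 8.79732
6. 35.55243, 11.16467

Point 1:
  φ: 66 + 24/60 + 40.3/3600 = 66.411194
  N ⇒ keep positive
  Longitude: 5° + 52/60 + 59.75/3600 = 5 + 0.866667 + 0.016597 = 5.883264
  E ⇒ keep positive
Point 2:
  Latitude: 50° + 2/60 + 52.74/3600 = 50 + 0.033333 + 0.014650 = 50.047983
  S ⇒ negate
  λ: 173 + 22/60 + 41/3600 = 173.378056
  W ⇒ negate
Point 3:
  Lat: degrees = first 2 digits = 67, minutes = 4.9378; 67 + 4.9378/60 = 67.082297
  N → positive
  Lon: degrees = first 3 digits = 128, minutes = 28.156; 128 + 28.156/60 = 128.469267
  E → positive
Point 4:
  Latitude: 0 + 28.54/60 = 0.475667
  hemisphere S, so the sign is −
  Longitude: 3.3276′ = 0.055460°; total 97.055460
  hemisphere W, so the sign is −
Point 5:
  φ: degrees = first 2 digits = 74, minutes = 32.408; 74 + 32.408/60 = 74.540133
  N ⇒ keep positive
  Longitude: split at 3 digits → 008° and 47.83893′; 8 + 47.83893/60 = 8.797316
  E ⇒ keep positive
Point 6:
  Latitude: 33.146′ = 0.552433°; total 35.552433
  N ⇒ keep positive
  Lon: 9.88′ = 0.164667°; total 11.164667
  E → positive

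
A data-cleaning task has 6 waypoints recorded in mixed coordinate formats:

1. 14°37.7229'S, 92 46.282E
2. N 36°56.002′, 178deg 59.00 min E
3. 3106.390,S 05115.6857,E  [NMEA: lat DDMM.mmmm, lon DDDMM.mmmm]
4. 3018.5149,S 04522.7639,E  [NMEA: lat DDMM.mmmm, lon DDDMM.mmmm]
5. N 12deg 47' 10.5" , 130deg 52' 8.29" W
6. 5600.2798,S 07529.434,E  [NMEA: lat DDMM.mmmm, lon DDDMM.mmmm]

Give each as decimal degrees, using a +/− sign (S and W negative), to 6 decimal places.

1. -14.628715, 92.771367
2. 36.933367, 178.983333
3. -31.106500, 51.261428
4. -30.308582, 45.379398
5. 12.786250, -130.868969
6. -56.004663, 75.490567

Point 1:
  Lat: 37.7229′ = 0.628715°; total 14.6287150
  S → negative
  λ: 92 + 46.282/60 = 92.7713667
  E → positive
Point 2:
  Lat: 36 + 56.002/60 = 36.9333667
  N → positive
  Lon: 59′ = 0.983333°; total 178.9833333
  E → positive
Point 3:
  Latitude: split at 2 digits → 31° and 6.39′; 31 + 6.39/60 = 31.1065000
  S → negative
  λ: degrees = first 3 digits = 51, minutes = 15.6857; 51 + 15.6857/60 = 51.2614283
  E → positive
Point 4:
  Latitude: degrees = first 2 digits = 30, minutes = 18.5149; 30 + 18.5149/60 = 30.3085817
  S → negative
  Lon: split at 3 digits → 045° and 22.7639′; 45 + 22.7639/60 = 45.3793983
  E ⇒ keep positive
Point 5:
  Lat: 12 + 47/60 + 10.5/3600 = 12.7862500
  N → positive
  λ: 130 + 52/60 + 8.29/3600 = 130.8689694
  W ⇒ negate
Point 6:
  Latitude: degrees = first 2 digits = 56, minutes = 0.2798; 56 + 0.2798/60 = 56.0046633
  S → negative
  λ: split at 3 digits → 075° and 29.434′; 75 + 29.434/60 = 75.4905667
  E → positive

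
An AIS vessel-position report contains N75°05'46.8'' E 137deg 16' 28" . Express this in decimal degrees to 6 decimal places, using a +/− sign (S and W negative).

Latitude: 75 + 5/60 + 46.8/3600 = 75.0963333
N → positive
Lon: 137 + 16/60 + 28/3600 = 137.2744444
E ⇒ keep positive

75.096333, 137.274444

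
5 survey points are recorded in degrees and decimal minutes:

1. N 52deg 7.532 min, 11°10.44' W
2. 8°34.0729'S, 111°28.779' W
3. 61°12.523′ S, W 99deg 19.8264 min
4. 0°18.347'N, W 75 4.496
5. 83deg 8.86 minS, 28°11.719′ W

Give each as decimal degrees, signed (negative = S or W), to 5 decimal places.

Point 1:
  φ: 52 + 7.532/60 = 52.125533
  N → positive
  Lon: 11 + 10.44/60 = 11.174000
  hemisphere W, so the sign is −
Point 2:
  φ: 8 + 34.0729/60 = 8.567882
  S ⇒ negate
  Longitude: 28.779′ = 0.479650°; total 111.479650
  hemisphere W, so the sign is −
Point 3:
  Lat: 12.523′ = 0.208717°; total 61.208717
  S ⇒ negate
  Longitude: 19.8264′ = 0.330440°; total 99.330440
  W → negative
Point 4:
  φ: 18.347′ = 0.305783°; total 0.305783
  N → positive
  λ: 4.496′ = 0.074933°; total 75.074933
  hemisphere W, so the sign is −
Point 5:
  Lat: 83 + 8.86/60 = 83.147667
  S → negative
  Longitude: 28 + 11.719/60 = 28.195317
  hemisphere W, so the sign is −

1. 52.12553, -11.17400
2. -8.56788, -111.47965
3. -61.20872, -99.33044
4. 0.30578, -75.07493
5. -83.14767, -28.19532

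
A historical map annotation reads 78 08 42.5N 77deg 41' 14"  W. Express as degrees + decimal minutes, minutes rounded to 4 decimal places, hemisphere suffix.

78° 8.7083′ N, 77° 41.2333′ W

φ: seconds/60 = 0.70833; minutes = 8 + 0.70833 = 8.708333
Lon: 41 + 14/60 = 41.233333′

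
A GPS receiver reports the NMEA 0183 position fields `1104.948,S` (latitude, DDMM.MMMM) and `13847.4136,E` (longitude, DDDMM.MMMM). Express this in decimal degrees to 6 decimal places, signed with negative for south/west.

Lat: degrees = first 2 digits = 11, minutes = 4.948; 11 + 4.948/60 = 11.0824667
S → negative
λ: degrees = first 3 digits = 138, minutes = 47.4136; 138 + 47.4136/60 = 138.7902267
E → positive

-11.082467, 138.790227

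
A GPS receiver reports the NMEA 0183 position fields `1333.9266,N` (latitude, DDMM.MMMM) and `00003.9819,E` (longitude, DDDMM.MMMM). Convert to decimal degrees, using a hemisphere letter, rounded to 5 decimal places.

Latitude: degrees = first 2 digits = 13, minutes = 33.9266; 13 + 33.9266/60 = 13.565443
Longitude: degrees = first 3 digits = 0, minutes = 3.9819; 0 + 3.9819/60 = 0.066365

13.56544° N, 0.06637° E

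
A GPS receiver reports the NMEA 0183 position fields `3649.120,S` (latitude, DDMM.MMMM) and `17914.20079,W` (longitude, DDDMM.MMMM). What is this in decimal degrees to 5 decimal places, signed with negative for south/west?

-36.81867, -179.23668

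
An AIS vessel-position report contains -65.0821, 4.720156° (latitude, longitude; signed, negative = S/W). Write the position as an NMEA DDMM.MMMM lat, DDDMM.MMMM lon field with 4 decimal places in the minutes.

6504.9260,S / 00443.2094,E

Latitude is negative → S; |value| = 65.082100
Latitude: fractional part 0.082100 → 4.926000 minutes
Longitude: 4° + 0.720156 × 60 = 4° 43.209360′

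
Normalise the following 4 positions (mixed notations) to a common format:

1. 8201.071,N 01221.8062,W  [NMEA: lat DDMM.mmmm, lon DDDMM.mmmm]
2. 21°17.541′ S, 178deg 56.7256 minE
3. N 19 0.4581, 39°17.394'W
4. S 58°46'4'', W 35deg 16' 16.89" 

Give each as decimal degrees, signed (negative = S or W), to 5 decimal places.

Point 1:
  Latitude: degrees = first 2 digits = 82, minutes = 1.071; 82 + 1.071/60 = 82.017850
  N ⇒ keep positive
  λ: split at 3 digits → 012° and 21.8062′; 12 + 21.8062/60 = 12.363437
  W → negative
Point 2:
  Latitude: 21 + 17.541/60 = 21.292350
  hemisphere S, so the sign is −
  Lon: 178 + 56.7256/60 = 178.945427
  E → positive
Point 3:
  Latitude: 19 + 0.4581/60 = 19.007635
  N ⇒ keep positive
  λ: 17.394′ = 0.289900°; total 39.289900
  W ⇒ negate
Point 4:
  φ: 58 + 46/60 + 4/3600 = 58.767778
  S → negative
  Lon: 35 + 16/60 + 16.89/3600 = 35.271358
  W ⇒ negate

1. 82.01785, -12.36344
2. -21.29235, 178.94543
3. 19.00764, -39.28990
4. -58.76778, -35.27136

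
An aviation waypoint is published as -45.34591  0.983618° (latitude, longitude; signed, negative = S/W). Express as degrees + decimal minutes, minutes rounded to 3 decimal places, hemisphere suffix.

45° 20.755′ S, 0° 59.017′ E

Latitude is negative → S; |value| = 45.345910
Latitude: 45° + 0.345910 × 60 = 45° 20.75460′
λ: 0° + 0.983618 × 60 = 0° 59.01708′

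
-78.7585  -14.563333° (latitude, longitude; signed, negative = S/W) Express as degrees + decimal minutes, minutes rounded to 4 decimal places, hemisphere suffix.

78° 45.5100′ S, 14° 33.8000′ W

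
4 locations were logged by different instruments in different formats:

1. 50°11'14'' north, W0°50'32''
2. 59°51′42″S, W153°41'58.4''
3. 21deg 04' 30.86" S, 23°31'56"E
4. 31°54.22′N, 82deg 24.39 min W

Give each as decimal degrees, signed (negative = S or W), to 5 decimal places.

Point 1:
  Lat: 11′ + 14″ = 11.23333′; 50 + 11.23333/60 = 50.187222
  N ⇒ keep positive
  λ: 50′ + 32″ = 50.53333′; 0 + 50.53333/60 = 0.842222
  hemisphere W, so the sign is −
Point 2:
  Lat: 59 + 51/60 + 42/3600 = 59.861667
  S → negative
  Longitude: 153 + 41/60 + 58.4/3600 = 153.699556
  hemisphere W, so the sign is −
Point 3:
  φ: 4′ + 30.86″ = 4.51433′; 21 + 4.51433/60 = 21.075239
  hemisphere S, so the sign is −
  Longitude: 23 + 31/60 + 56/3600 = 23.532222
  E ⇒ keep positive
Point 4:
  Latitude: 31 + 54.22/60 = 31.903667
  N → positive
  Lon: 82 + 24.39/60 = 82.406500
  W → negative

1. 50.18722, -0.84222
2. -59.86167, -153.69956
3. -21.07524, 23.53222
4. 31.90367, -82.40650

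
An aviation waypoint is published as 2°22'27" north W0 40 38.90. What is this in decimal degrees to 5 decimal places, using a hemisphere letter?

2.37417° N, 0.67747° W

φ: 2° + 22/60 + 27/3600 = 2 + 0.366667 + 0.007500 = 2.374167
Lon: 0 + 40/60 + 38.9/3600 = 0.677472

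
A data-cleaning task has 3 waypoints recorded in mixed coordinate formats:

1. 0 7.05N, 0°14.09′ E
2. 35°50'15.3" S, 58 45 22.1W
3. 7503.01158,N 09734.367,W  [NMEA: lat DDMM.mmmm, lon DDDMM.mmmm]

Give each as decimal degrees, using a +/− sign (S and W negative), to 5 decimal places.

1. 0.11750, 0.23483
2. -35.83758, -58.75614
3. 75.05019, -97.57278

Point 1:
  φ: 0 + 7.05/60 = 0.117500
  N → positive
  Lon: 0 + 14.09/60 = 0.234833
  E ⇒ keep positive
Point 2:
  Lat: 50′ + 15.3″ = 50.25500′; 35 + 50.25500/60 = 35.837583
  S ⇒ negate
  Lon: 45′ + 22.1″ = 45.36833′; 58 + 45.36833/60 = 58.756139
  W ⇒ negate
Point 3:
  Lat: degrees = first 2 digits = 75, minutes = 3.01158; 75 + 3.01158/60 = 75.050193
  N → positive
  Longitude: split at 3 digits → 097° and 34.367′; 97 + 34.367/60 = 97.572783
  W → negative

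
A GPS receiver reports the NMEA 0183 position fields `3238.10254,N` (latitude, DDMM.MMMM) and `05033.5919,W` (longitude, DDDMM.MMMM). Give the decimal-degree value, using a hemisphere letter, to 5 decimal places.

φ: split at 2 digits → 32° and 38.10254′; 32 + 38.10254/60 = 32.635042
Lon: degrees = first 3 digits = 50, minutes = 33.5919; 50 + 33.5919/60 = 50.559865

32.63504° N, 50.55987° W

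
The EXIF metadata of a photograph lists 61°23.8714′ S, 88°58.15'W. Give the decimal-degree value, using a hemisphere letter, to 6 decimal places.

61.397857° S, 88.969167° W

Latitude: 61 + 23.8714/60 = 61.3978567
Lon: 88 + 58.15/60 = 88.9691667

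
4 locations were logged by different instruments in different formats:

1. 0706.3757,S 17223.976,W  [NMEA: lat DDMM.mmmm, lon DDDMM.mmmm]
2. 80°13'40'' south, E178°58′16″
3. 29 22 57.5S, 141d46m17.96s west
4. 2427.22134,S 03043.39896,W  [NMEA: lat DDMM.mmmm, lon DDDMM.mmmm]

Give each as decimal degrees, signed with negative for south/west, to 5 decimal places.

1. -7.10626, -172.39960
2. -80.22778, 178.97111
3. -29.38264, -141.77166
4. -24.45369, -30.72332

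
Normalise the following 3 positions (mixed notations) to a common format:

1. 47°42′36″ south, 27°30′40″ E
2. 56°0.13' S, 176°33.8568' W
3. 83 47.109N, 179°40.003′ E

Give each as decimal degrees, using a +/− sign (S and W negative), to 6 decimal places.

1. -47.710000, 27.511111
2. -56.002167, -176.564280
3. 83.785150, 179.666717

Point 1:
  φ: 47 + 42/60 + 36/3600 = 47.7100000
  S → negative
  Lon: 27° + 30/60 + 40/3600 = 27 + 0.500000 + 0.011111 = 27.5111111
  E ⇒ keep positive
Point 2:
  Latitude: 0.13′ = 0.002167°; total 56.0021667
  hemisphere S, so the sign is −
  Longitude: 176 + 33.8568/60 = 176.5642800
  W → negative
Point 3:
  Lat: 83 + 47.109/60 = 83.7851500
  N ⇒ keep positive
  Lon: 179 + 40.003/60 = 179.6667167
  E ⇒ keep positive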